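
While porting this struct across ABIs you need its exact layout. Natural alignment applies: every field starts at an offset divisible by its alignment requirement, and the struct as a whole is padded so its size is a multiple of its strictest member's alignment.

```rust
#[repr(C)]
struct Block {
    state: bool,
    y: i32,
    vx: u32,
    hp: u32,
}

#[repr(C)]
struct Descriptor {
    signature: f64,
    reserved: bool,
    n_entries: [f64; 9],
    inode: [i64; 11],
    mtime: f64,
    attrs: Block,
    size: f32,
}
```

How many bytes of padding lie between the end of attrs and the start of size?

Block: state at 0 (size 1, align 1) → ends 1; pad 3 to align 4 for y; y at 4 (size 4, align 4) → ends 8; vx at 8 (size 4, align 4) → ends 12; hp at 12 (size 4, align 4) → ends 16; total 16 bytes, alignment 4
signature at 0 (size 8, align 8) → ends 8
reserved at 8 (size 1, align 1) → ends 9
pad 7 to align 8 for n_entries
n_entries at 16 (size 72, align 8) → ends 88
inode at 88 (size 88, align 8) → ends 176
mtime at 176 (size 8, align 8) → ends 184
attrs at 184 (size 16, align 4) → ends 200
size at 200 (size 4, align 4) → ends 204

0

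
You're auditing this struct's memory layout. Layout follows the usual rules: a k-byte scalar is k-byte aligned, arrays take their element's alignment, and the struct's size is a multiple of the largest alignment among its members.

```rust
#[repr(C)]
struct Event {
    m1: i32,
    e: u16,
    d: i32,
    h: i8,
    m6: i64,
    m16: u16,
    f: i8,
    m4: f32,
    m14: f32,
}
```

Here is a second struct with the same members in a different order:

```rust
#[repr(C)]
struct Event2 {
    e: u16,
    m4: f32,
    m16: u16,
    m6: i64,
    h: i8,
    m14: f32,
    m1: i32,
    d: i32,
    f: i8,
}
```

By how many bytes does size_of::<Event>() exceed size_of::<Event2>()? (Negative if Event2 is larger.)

-8

@0: m1 [4B, align 4] → 4
@4: e [2B, align 2] → 6
+2 pad (align 4)
@8: d [4B, align 4] → 12
@12: h [1B, align 1] → 13
+3 pad (align 8)
@16: m6 [8B, align 8] → 24
@24: m16 [2B, align 2] → 26
@26: f [1B, align 1] → 27
+1 pad (align 4)
@28: m4 [4B, align 4] → 32
@32: m14 [4B, align 4] → 36
+4 tail pad (align 8)
size 40, align 8
— Event2 —
@0: e [2B, align 2] → 2
+2 pad (align 4)
@4: m4 [4B, align 4] → 8
@8: m16 [2B, align 2] → 10
+6 pad (align 8)
@16: m6 [8B, align 8] → 24
@24: h [1B, align 1] → 25
+3 pad (align 4)
@28: m14 [4B, align 4] → 32
@32: m1 [4B, align 4] → 36
@36: d [4B, align 4] → 40
@40: f [1B, align 1] → 41
+7 tail pad (align 8)
size 48, align 8
40 − 48 = -8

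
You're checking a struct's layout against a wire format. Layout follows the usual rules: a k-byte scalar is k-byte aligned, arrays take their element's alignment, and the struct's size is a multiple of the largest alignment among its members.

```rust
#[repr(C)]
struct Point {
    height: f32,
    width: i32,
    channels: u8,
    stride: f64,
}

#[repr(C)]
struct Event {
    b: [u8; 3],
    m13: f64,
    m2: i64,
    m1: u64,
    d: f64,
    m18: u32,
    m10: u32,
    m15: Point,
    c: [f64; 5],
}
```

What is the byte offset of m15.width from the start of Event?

52

Point: 0..4  height  (4B, 4-aligned); 4..8  width  (4B, 4-aligned); 8..9  channels  (1B, 1-aligned); 9..16  -- padding (7B); 16..24  stride  (8B, 8-aligned); sizeof = 24, alignof = 8
0..3  b  (3B, 1-aligned)
3..8  -- padding (5B)
8..16  m13  (8B, 8-aligned)
16..24  m2  (8B, 8-aligned)
24..32  m1  (8B, 8-aligned)
32..40  d  (8B, 8-aligned)
40..44  m18  (4B, 4-aligned)
44..48  m10  (4B, 4-aligned)
48..72  m15  (24B, 8-aligned)
within Point: width at 4
48 + 4 = 52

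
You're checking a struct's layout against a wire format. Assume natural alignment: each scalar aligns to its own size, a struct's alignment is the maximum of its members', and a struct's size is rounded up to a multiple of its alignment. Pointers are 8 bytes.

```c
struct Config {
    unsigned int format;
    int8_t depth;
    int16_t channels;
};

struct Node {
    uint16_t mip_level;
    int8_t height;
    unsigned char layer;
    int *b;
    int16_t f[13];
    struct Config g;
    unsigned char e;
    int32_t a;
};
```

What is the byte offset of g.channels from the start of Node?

50

Config: @0: format [4B, align 4] → 4; @4: depth [1B, align 1] → 5; +1 pad (align 2); @6: channels [2B, align 2] → 8; size 8, align 4
@0: mip_level [2B, align 2] → 2
@2: height [1B, align 1] → 3
@3: layer [1B, align 1] → 4
+4 pad (align 8)
@8: b [8B, align 8] → 16
@16: f [26B, align 2] → 42
+2 pad (align 4)
@44: g [8B, align 4] → 52
within Config: channels at 6
44 + 6 = 50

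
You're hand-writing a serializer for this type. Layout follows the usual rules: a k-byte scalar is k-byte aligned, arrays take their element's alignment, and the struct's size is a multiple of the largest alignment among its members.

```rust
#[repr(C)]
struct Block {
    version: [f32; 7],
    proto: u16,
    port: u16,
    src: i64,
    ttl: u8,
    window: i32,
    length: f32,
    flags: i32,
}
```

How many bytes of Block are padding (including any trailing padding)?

version at 0 (size 28, align 4) → ends 28
proto at 28 (size 2, align 2) → ends 30
port at 30 (size 2, align 2) → ends 32
src at 32 (size 8, align 8) → ends 40
ttl at 40 (size 1, align 1) → ends 41
pad 3 to align 4 for window
window at 44 (size 4, align 4) → ends 48
length at 48 (size 4, align 4) → ends 52
flags at 52 (size 4, align 4) → ends 56
total 56 bytes, alignment 8
data bytes 53, size 56 → padding 3

3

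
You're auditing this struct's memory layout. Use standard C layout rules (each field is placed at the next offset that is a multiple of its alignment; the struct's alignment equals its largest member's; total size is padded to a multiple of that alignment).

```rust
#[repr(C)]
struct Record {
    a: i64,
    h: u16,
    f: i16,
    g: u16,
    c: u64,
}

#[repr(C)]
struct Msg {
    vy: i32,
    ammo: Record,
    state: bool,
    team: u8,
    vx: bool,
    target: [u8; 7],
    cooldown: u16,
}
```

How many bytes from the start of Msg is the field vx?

34

Record: @0: a [8B, align 8] → 8; @8: h [2B, align 2] → 10; @10: f [2B, align 2] → 12; @12: g [2B, align 2] → 14; +2 pad (align 8); @16: c [8B, align 8] → 24; size 24, align 8
@0: vy [4B, align 4] → 4
+4 pad (align 8)
@8: ammo [24B, align 8] → 32
@32: state [1B, align 1] → 33
@33: team [1B, align 1] → 34
@34: vx [1B, align 1] → 35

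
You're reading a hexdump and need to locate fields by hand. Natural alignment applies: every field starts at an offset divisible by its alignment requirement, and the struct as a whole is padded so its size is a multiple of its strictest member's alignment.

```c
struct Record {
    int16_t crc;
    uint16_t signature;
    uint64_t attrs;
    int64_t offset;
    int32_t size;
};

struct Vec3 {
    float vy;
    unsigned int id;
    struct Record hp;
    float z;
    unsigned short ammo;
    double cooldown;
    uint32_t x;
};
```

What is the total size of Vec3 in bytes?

Record: 0..2  crc  (2B, 2-aligned); 2..4  signature  (2B, 2-aligned); 4..8  -- padding (4B); 8..16  attrs  (8B, 8-aligned); 16..24  offset  (8B, 8-aligned); 24..28  size  (4B, 4-aligned); 28..32  -- tail padding (4B); sizeof = 32, alignof = 8
0..4  vy  (4B, 4-aligned)
4..8  id  (4B, 4-aligned)
8..40  hp  (32B, 8-aligned)
40..44  z  (4B, 4-aligned)
44..46  ammo  (2B, 2-aligned)
46..48  -- padding (2B)
48..56  cooldown  (8B, 8-aligned)
56..60  x  (4B, 4-aligned)
60..64  -- tail padding (4B)
sizeof = 64, alignof = 8

64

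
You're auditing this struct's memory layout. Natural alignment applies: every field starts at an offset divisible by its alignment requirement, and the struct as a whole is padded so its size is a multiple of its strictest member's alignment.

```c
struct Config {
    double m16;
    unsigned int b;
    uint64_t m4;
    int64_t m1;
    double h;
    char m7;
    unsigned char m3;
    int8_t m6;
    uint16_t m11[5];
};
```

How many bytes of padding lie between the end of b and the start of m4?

4

@0: m16 [8B, align 8] → 8
@8: b [4B, align 4] → 12
+4 pad (align 8)
@16: m4 [8B, align 8] → 24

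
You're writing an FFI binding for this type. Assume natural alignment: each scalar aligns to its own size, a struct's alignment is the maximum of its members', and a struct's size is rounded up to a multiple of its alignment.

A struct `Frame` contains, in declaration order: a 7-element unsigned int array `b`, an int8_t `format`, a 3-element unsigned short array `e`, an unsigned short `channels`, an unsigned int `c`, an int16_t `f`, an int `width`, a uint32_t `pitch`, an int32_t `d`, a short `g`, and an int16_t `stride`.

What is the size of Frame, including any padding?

0..28  b  (28B, 4-aligned)
28..29  format  (1B, 1-aligned)
29..30  -- padding (1B)
30..36  e  (6B, 2-aligned)
36..38  channels  (2B, 2-aligned)
38..40  -- padding (2B)
40..44  c  (4B, 4-aligned)
44..46  f  (2B, 2-aligned)
46..48  -- padding (2B)
48..52  width  (4B, 4-aligned)
52..56  pitch  (4B, 4-aligned)
56..60  d  (4B, 4-aligned)
60..62  g  (2B, 2-aligned)
62..64  stride  (2B, 2-aligned)
sizeof = 64, alignof = 4

64 bytes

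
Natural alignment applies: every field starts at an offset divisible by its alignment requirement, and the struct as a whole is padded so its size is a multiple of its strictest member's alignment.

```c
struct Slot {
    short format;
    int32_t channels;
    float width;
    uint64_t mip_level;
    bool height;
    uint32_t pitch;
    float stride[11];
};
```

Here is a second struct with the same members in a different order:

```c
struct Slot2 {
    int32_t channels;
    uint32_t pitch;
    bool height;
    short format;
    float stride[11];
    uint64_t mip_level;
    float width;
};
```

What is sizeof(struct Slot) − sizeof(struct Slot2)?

0..2  format  (2B, 2-aligned)
2..4  -- padding (2B)
4..8  channels  (4B, 4-aligned)
8..12  width  (4B, 4-aligned)
12..16  -- padding (4B)
16..24  mip_level  (8B, 8-aligned)
24..25  height  (1B, 1-aligned)
25..28  -- padding (3B)
28..32  pitch  (4B, 4-aligned)
32..76  stride  (44B, 4-aligned)
76..80  -- tail padding (4B)
sizeof = 80, alignof = 8
— Slot2 —
0..4  channels  (4B, 4-aligned)
4..8  pitch  (4B, 4-aligned)
8..9  height  (1B, 1-aligned)
9..10  -- padding (1B)
10..12  format  (2B, 2-aligned)
12..56  stride  (44B, 4-aligned)
56..64  mip_level  (8B, 8-aligned)
64..68  width  (4B, 4-aligned)
68..72  -- tail padding (4B)
sizeof = 72, alignof = 8
80 − 72 = 8

8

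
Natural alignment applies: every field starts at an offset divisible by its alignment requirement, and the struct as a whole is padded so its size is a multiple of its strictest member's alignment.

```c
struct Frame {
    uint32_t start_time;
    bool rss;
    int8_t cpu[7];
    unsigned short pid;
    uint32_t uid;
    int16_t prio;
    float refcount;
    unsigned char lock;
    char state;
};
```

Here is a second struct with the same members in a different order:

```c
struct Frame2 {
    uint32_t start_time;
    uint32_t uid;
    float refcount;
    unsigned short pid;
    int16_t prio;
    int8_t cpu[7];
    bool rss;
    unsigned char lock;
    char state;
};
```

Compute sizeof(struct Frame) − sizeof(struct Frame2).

4

@0: start_time [4B, align 4] → 4
@4: rss [1B, align 1] → 5
@5: cpu [7B, align 1] → 12
@12: pid [2B, align 2] → 14
+2 pad (align 4)
@16: uid [4B, align 4] → 20
@20: prio [2B, align 2] → 22
+2 pad (align 4)
@24: refcount [4B, align 4] → 28
@28: lock [1B, align 1] → 29
@29: state [1B, align 1] → 30
+2 tail pad (align 4)
size 32, align 4
— Frame2 —
@0: start_time [4B, align 4] → 4
@4: uid [4B, align 4] → 8
@8: refcount [4B, align 4] → 12
@12: pid [2B, align 2] → 14
@14: prio [2B, align 2] → 16
@16: cpu [7B, align 1] → 23
@23: rss [1B, align 1] → 24
@24: lock [1B, align 1] → 25
@25: state [1B, align 1] → 26
+2 tail pad (align 4)
size 28, align 4
32 − 28 = 4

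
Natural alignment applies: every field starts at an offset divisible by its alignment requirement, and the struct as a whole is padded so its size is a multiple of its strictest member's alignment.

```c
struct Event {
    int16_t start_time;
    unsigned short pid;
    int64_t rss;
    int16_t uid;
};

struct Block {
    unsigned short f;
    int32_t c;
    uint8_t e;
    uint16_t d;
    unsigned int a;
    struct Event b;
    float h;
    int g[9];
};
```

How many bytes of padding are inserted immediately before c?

Event: 0..2  start_time  (2B, 2-aligned); 2..4  pid  (2B, 2-aligned); 4..8  -- padding (4B); 8..16  rss  (8B, 8-aligned); 16..18  uid  (2B, 2-aligned); 18..24  -- tail padding (6B); sizeof = 24, alignof = 8
0..2  f  (2B, 2-aligned)
2..4  -- padding (2B)
4..8  c  (4B, 4-aligned)

2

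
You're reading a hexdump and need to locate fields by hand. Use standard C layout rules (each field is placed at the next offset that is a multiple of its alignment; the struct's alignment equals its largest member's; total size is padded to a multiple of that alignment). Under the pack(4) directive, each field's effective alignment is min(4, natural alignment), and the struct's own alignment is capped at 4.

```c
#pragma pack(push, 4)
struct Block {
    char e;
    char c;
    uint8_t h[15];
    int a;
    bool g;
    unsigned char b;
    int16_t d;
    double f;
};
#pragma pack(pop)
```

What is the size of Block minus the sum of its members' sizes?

0..1  e  (1B, 1-aligned)
1..2  c  (1B, 1-aligned)
2..17  h  (15B, 1-aligned)
17..20  -- padding (3B)
20..24  a  (4B, 4-aligned)
24..25  g  (1B, 1-aligned)
25..26  b  (1B, 1-aligned)
26..28  d  (2B, 2-aligned)
28..36  f  (8B, 4-aligned)
sizeof = 36, alignof = 4
data bytes 33, size 36 → padding 3

3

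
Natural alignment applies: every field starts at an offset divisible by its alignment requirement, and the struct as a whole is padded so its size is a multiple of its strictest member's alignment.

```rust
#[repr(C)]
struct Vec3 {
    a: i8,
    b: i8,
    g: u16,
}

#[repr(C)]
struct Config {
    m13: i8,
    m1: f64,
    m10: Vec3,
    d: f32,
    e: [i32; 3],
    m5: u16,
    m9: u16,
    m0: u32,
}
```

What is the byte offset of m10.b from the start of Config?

Vec3: @0: a [1B, align 1] → 1; @1: b [1B, align 1] → 2; @2: g [2B, align 2] → 4; size 4, align 2
@0: m13 [1B, align 1] → 1
+7 pad (align 8)
@8: m1 [8B, align 8] → 16
@16: m10 [4B, align 2] → 20
within Vec3: b at 1
16 + 1 = 17

17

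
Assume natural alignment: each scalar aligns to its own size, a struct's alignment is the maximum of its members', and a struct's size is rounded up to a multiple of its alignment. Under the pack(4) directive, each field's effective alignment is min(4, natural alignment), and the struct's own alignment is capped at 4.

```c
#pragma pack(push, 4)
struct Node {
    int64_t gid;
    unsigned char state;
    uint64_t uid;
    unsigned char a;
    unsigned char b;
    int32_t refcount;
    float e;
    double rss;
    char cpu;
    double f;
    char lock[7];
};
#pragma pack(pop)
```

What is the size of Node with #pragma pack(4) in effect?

60

gid at 0 (size 8, align 4) → ends 8
state at 8 (size 1, align 1) → ends 9
pad 3 to align 4 for uid
uid at 12 (size 8, align 4) → ends 20
a at 20 (size 1, align 1) → ends 21
b at 21 (size 1, align 1) → ends 22
pad 2 to align 4 for refcount
refcount at 24 (size 4, align 4) → ends 28
e at 28 (size 4, align 4) → ends 32
rss at 32 (size 8, align 4) → ends 40
cpu at 40 (size 1, align 1) → ends 41
pad 3 to align 4 for f
f at 44 (size 8, align 4) → ends 52
lock at 52 (size 7, align 1) → ends 59
tail pad 1 to reach multiple of 4
total 60 bytes, alignment 4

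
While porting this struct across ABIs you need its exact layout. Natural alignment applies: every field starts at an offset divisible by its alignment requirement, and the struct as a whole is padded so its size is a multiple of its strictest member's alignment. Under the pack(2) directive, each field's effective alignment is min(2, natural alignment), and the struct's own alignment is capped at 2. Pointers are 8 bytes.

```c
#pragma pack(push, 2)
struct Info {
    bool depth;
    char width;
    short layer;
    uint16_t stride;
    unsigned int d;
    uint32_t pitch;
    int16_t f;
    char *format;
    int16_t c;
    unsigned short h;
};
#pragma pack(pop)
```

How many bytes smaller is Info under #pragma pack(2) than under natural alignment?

12

natural layout:
  depth at 0 (size 1, align 1) → ends 1
  width at 1 (size 1, align 1) → ends 2
  layer at 2 (size 2, align 2) → ends 4
  stride at 4 (size 2, align 2) → ends 6
  pad 2 to align 4 for d
  d at 8 (size 4, align 4) → ends 12
  pitch at 12 (size 4, align 4) → ends 16
  f at 16 (size 2, align 2) → ends 18
  pad 6 to align 8 for format
  format at 24 (size 8, align 8) → ends 32
  c at 32 (size 2, align 2) → ends 34
  h at 34 (size 2, align 2) → ends 36
  tail pad 4 to reach multiple of 8
  total 40 bytes, alignment 8
packed(2) layout:
  depth at 0 (size 1, align 1) → ends 1
  width at 1 (size 1, align 1) → ends 2
  layer at 2 (size 2, align 2) → ends 4
  stride at 4 (size 2, align 2) → ends 6
  d at 6 (size 4, align 2) → ends 10
  pitch at 10 (size 4, align 2) → ends 14
  f at 14 (size 2, align 2) → ends 16
  format at 16 (size 8, align 2) → ends 24
  c at 24 (size 2, align 2) → ends 26
  h at 26 (size 2, align 2) → ends 28
  total 28 bytes, alignment 2
40 − 28 = 12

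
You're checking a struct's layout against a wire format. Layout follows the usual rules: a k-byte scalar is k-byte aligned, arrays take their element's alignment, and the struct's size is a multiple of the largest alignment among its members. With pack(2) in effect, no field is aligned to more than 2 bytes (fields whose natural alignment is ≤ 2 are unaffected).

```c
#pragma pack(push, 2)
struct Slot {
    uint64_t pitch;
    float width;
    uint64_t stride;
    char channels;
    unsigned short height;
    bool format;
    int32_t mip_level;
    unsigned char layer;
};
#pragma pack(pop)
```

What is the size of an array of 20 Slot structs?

pitch at 0 (size 8, align 2) → ends 8
width at 8 (size 4, align 2) → ends 12
stride at 12 (size 8, align 2) → ends 20
channels at 20 (size 1, align 1) → ends 21
pad 1 to align 2 for height
height at 22 (size 2, align 2) → ends 24
format at 24 (size 1, align 1) → ends 25
pad 1 to align 2 for mip_level
mip_level at 26 (size 4, align 2) → ends 30
layer at 30 (size 1, align 1) → ends 31
tail pad 1 to reach multiple of 2
total 32 bytes, alignment 2
array of 20: 20 × 32 = 640

640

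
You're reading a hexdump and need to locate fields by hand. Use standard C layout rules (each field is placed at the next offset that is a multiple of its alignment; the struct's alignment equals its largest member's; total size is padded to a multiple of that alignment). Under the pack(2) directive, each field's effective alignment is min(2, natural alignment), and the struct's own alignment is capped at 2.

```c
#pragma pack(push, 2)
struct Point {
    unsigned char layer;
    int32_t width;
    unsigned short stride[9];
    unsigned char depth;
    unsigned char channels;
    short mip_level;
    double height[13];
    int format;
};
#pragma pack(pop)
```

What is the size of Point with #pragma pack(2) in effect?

@0: layer [1B, align 1] → 1
+1 pad (align 2)
@2: width [4B, align 2] → 6
@6: stride [18B, align 2] → 24
@24: depth [1B, align 1] → 25
@25: channels [1B, align 1] → 26
@26: mip_level [2B, align 2] → 28
@28: height [104B, align 2] → 132
@132: format [4B, align 2] → 136
size 136, align 2

136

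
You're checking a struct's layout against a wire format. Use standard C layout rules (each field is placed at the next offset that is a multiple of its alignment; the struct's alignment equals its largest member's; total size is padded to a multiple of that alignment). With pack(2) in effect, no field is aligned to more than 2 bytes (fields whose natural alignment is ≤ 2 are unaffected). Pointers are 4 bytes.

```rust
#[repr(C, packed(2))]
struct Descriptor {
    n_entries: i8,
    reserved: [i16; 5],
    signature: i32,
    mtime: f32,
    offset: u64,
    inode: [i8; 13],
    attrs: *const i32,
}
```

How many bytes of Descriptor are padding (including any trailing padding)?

@0: n_entries [1B, align 1] → 1
+1 pad (align 2)
@2: reserved [10B, align 2] → 12
@12: signature [4B, align 2] → 16
@16: mtime [4B, align 2] → 20
@20: offset [8B, align 2] → 28
@28: inode [13B, align 1] → 41
+1 pad (align 2)
@42: attrs [4B, align 2] → 46
size 46, align 2
data bytes 44, size 46 → padding 2

2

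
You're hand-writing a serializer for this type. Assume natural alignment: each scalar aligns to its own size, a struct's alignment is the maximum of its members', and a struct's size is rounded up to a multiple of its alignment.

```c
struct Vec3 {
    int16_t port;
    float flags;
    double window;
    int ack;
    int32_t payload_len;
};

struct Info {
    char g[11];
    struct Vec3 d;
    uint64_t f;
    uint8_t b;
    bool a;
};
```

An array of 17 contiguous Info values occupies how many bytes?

Vec3: 0..2  port  (2B, 2-aligned); 2..4  -- padding (2B); 4..8  flags  (4B, 4-aligned); 8..16  window  (8B, 8-aligned); 16..20  ack  (4B, 4-aligned); 20..24  payload_len  (4B, 4-aligned); sizeof = 24, alignof = 8
0..11  g  (11B, 1-aligned)
11..16  -- padding (5B)
16..40  d  (24B, 8-aligned)
40..48  f  (8B, 8-aligned)
48..49  b  (1B, 1-aligned)
49..50  a  (1B, 1-aligned)
50..56  -- tail padding (6B)
sizeof = 56, alignof = 8
array of 17: 17 × 56 = 952

952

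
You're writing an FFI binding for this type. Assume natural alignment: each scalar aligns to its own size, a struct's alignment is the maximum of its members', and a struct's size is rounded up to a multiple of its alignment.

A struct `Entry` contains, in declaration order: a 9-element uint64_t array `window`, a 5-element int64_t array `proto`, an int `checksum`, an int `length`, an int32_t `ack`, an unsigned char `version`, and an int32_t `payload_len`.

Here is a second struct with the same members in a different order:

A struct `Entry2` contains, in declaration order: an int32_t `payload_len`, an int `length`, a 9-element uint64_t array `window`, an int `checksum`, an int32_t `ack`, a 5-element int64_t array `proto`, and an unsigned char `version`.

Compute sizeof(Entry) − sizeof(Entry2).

0

@0: window [72B, align 8] → 72
@72: proto [40B, align 8] → 112
@112: checksum [4B, align 4] → 116
@116: length [4B, align 4] → 120
@120: ack [4B, align 4] → 124
@124: version [1B, align 1] → 125
+3 pad (align 4)
@128: payload_len [4B, align 4] → 132
+4 tail pad (align 8)
size 136, align 8
— Entry2 —
@0: payload_len [4B, align 4] → 4
@4: length [4B, align 4] → 8
@8: window [72B, align 8] → 80
@80: checksum [4B, align 4] → 84
@84: ack [4B, align 4] → 88
@88: proto [40B, align 8] → 128
@128: version [1B, align 1] → 129
+7 tail pad (align 8)
size 136, align 8
136 − 136 = 0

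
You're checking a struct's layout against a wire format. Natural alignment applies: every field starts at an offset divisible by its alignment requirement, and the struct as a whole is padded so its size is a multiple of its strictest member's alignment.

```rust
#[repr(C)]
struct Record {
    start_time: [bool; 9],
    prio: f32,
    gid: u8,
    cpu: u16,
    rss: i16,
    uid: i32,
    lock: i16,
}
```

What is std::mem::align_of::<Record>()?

4

member alignments: start_time=1, prio=4, gid=1, cpu=2, rss=2, uid=4, lock=2
max = 4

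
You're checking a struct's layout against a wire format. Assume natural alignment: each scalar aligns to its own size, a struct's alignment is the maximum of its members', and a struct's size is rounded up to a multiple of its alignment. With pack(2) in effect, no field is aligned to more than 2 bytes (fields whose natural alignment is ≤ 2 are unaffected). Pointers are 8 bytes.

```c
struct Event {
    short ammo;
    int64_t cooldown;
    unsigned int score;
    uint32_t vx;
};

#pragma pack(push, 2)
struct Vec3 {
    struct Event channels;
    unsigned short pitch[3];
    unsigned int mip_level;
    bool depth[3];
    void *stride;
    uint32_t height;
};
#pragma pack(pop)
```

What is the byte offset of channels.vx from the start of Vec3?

20

Event: @0: ammo [2B, align 2] → 2; +6 pad (align 8); @8: cooldown [8B, align 8] → 16; @16: score [4B, align 4] → 20; @20: vx [4B, align 4] → 24; size 24, align 8
@0: channels [24B, align 2] → 24
within Event: vx at 20
0 + 20 = 20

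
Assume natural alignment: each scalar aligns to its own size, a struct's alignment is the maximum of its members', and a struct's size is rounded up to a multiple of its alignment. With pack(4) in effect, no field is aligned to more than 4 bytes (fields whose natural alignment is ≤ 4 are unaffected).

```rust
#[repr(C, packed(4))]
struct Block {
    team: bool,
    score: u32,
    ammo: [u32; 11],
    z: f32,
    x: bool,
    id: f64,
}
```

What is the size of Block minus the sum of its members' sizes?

6

team at 0 (size 1, align 1) → ends 1
pad 3 to align 4 for score
score at 4 (size 4, align 4) → ends 8
ammo at 8 (size 44, align 4) → ends 52
z at 52 (size 4, align 4) → ends 56
x at 56 (size 1, align 1) → ends 57
pad 3 to align 4 for id
id at 60 (size 8, align 4) → ends 68
total 68 bytes, alignment 4
data bytes 62, size 68 → padding 6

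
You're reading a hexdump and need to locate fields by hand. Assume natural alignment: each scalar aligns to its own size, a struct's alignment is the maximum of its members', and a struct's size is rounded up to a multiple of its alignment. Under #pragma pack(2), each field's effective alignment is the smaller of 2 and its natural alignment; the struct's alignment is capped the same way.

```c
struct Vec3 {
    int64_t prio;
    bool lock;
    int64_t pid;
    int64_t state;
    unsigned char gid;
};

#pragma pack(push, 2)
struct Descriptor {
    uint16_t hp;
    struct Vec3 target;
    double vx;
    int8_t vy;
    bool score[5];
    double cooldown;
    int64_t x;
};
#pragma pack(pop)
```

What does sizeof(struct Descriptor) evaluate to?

Vec3: 0..8  prio  (8B, 8-aligned); 8..9  lock  (1B, 1-aligned); 9..16  -- padding (7B); 16..24  pid  (8B, 8-aligned); 24..32  state  (8B, 8-aligned); 32..33  gid  (1B, 1-aligned); 33..40  -- tail padding (7B); sizeof = 40, alignof = 8
0..2  hp  (2B, 2-aligned)
2..42  target  (40B, 2-aligned)
42..50  vx  (8B, 2-aligned)
50..51  vy  (1B, 1-aligned)
51..56  score  (5B, 1-aligned)
56..64  cooldown  (8B, 2-aligned)
64..72  x  (8B, 2-aligned)
sizeof = 72, alignof = 2

72 bytes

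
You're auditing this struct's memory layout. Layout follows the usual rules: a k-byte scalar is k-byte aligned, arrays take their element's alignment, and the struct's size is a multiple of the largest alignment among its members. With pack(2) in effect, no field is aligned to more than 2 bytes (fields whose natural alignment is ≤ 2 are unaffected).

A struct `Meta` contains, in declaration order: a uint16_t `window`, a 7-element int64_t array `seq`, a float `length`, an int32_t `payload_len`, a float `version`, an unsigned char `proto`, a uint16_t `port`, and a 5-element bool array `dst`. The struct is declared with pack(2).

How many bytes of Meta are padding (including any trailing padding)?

2

@0: window [2B, align 2] → 2
@2: seq [56B, align 2] → 58
@58: length [4B, align 2] → 62
@62: payload_len [4B, align 2] → 66
@66: version [4B, align 2] → 70
@70: proto [1B, align 1] → 71
+1 pad (align 2)
@72: port [2B, align 2] → 74
@74: dst [5B, align 1] → 79
+1 tail pad (align 2)
size 80, align 2
data bytes 78, size 80 → padding 2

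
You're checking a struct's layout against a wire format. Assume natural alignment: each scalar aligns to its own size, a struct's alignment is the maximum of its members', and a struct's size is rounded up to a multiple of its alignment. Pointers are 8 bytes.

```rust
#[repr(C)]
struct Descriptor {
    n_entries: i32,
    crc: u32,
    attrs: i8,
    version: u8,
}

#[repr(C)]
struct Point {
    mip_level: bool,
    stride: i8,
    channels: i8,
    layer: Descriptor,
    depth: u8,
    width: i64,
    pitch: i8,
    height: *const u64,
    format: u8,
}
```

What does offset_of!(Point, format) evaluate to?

48

Descriptor: @0: n_entries [4B, align 4] → 4; @4: crc [4B, align 4] → 8; @8: attrs [1B, align 1] → 9; @9: version [1B, align 1] → 10; +2 tail pad (align 4); size 12, align 4
@0: mip_level [1B, align 1] → 1
@1: stride [1B, align 1] → 2
@2: channels [1B, align 1] → 3
+1 pad (align 4)
@4: layer [12B, align 4] → 16
@16: depth [1B, align 1] → 17
+7 pad (align 8)
@24: width [8B, align 8] → 32
@32: pitch [1B, align 1] → 33
+7 pad (align 8)
@40: height [8B, align 8] → 48
@48: format [1B, align 1] → 49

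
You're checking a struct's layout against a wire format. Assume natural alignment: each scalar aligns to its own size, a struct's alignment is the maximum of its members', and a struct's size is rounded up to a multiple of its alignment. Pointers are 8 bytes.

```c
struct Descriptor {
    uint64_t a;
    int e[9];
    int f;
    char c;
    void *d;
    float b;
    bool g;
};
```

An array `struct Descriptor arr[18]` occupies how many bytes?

a at 0 (size 8, align 8) → ends 8
e at 8 (size 36, align 4) → ends 44
f at 44 (size 4, align 4) → ends 48
c at 48 (size 1, align 1) → ends 49
pad 7 to align 8 for d
d at 56 (size 8, align 8) → ends 64
b at 64 (size 4, align 4) → ends 68
g at 68 (size 1, align 1) → ends 69
tail pad 3 to reach multiple of 8
total 72 bytes, alignment 8
array of 18: 18 × 72 = 1296

1296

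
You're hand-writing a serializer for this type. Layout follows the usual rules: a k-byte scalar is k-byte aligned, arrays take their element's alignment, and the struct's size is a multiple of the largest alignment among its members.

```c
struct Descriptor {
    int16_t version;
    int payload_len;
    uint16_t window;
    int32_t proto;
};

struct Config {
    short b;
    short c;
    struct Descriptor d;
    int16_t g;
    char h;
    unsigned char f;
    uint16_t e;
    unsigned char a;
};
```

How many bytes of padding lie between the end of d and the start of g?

Descriptor: @0: version [2B, align 2] → 2; +2 pad (align 4); @4: payload_len [4B, align 4] → 8; @8: window [2B, align 2] → 10; +2 pad (align 4); @12: proto [4B, align 4] → 16; size 16, align 4
@0: b [2B, align 2] → 2
@2: c [2B, align 2] → 4
@4: d [16B, align 4] → 20
@20: g [2B, align 2] → 22

0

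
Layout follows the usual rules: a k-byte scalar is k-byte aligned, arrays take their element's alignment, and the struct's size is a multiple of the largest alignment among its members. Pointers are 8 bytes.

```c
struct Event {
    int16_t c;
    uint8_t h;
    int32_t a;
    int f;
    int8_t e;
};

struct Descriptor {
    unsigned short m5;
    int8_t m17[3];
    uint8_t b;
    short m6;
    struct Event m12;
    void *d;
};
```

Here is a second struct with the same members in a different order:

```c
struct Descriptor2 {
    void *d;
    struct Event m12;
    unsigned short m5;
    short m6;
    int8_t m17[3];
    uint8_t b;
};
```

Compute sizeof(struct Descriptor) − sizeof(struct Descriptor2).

0

Event: 0..2  c  (2B, 2-aligned); 2..3  h  (1B, 1-aligned); 3..4  -- padding (1B); 4..8  a  (4B, 4-aligned); 8..12  f  (4B, 4-aligned); 12..13  e  (1B, 1-aligned); 13..16  -- tail padding (3B); sizeof = 16, alignof = 4
0..2  m5  (2B, 2-aligned)
2..5  m17  (3B, 1-aligned)
5..6  b  (1B, 1-aligned)
6..8  m6  (2B, 2-aligned)
8..24  m12  (16B, 4-aligned)
24..32  d  (8B, 8-aligned)
sizeof = 32, alignof = 8
— Descriptor2 —
0..8  d  (8B, 8-aligned)
8..24  m12  (16B, 4-aligned)
24..26  m5  (2B, 2-aligned)
26..28  m6  (2B, 2-aligned)
28..31  m17  (3B, 1-aligned)
31..32  b  (1B, 1-aligned)
sizeof = 32, alignof = 8
32 − 32 = 0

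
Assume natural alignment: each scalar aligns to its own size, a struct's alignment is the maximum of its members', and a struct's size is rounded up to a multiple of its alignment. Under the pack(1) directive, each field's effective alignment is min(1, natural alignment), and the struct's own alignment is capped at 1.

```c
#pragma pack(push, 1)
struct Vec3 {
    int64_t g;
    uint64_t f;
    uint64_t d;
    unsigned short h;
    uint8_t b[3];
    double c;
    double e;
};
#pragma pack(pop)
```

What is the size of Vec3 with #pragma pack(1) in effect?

g at 0 (size 8, align 1) → ends 8
f at 8 (size 8, align 1) → ends 16
d at 16 (size 8, align 1) → ends 24
h at 24 (size 2, align 1) → ends 26
b at 26 (size 3, align 1) → ends 29
c at 29 (size 8, align 1) → ends 37
e at 37 (size 8, align 1) → ends 45
total 45 bytes, alignment 1

45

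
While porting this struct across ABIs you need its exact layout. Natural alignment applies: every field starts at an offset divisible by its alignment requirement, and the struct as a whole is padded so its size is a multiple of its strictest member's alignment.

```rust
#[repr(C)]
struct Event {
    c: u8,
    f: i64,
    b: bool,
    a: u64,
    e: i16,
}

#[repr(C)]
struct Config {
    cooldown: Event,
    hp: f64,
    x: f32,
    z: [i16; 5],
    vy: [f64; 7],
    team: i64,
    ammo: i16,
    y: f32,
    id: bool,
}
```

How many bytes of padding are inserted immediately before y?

2

Event: c at 0 (size 1, align 1) → ends 1; pad 7 to align 8 for f; f at 8 (size 8, align 8) → ends 16; b at 16 (size 1, align 1) → ends 17; pad 7 to align 8 for a; a at 24 (size 8, align 8) → ends 32; e at 32 (size 2, align 2) → ends 34; tail pad 6 to reach multiple of 8; total 40 bytes, alignment 8
cooldown at 0 (size 40, align 8) → ends 40
hp at 40 (size 8, align 8) → ends 48
x at 48 (size 4, align 4) → ends 52
z at 52 (size 10, align 2) → ends 62
pad 2 to align 8 for vy
vy at 64 (size 56, align 8) → ends 120
team at 120 (size 8, align 8) → ends 128
ammo at 128 (size 2, align 2) → ends 130
pad 2 to align 4 for y
y at 132 (size 4, align 4) → ends 136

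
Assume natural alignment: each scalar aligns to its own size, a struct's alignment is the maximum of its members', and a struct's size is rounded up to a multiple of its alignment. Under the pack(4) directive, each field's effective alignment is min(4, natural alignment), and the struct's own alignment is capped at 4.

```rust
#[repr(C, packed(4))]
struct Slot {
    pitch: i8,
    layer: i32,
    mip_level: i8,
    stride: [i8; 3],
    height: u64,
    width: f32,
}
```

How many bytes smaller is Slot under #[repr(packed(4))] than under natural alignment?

8

natural layout:
  0..1  pitch  (1B, 1-aligned)
  1..4  -- padding (3B)
  4..8  layer  (4B, 4-aligned)
  8..9  mip_level  (1B, 1-aligned)
  9..12  stride  (3B, 1-aligned)
  12..16  -- padding (4B)
  16..24  height  (8B, 8-aligned)
  24..28  width  (4B, 4-aligned)
  28..32  -- tail padding (4B)
  sizeof = 32, alignof = 8
packed(4) layout:
  0..1  pitch  (1B, 1-aligned)
  1..4  -- padding (3B)
  4..8  layer  (4B, 4-aligned)
  8..9  mip_level  (1B, 1-aligned)
  9..12  stride  (3B, 1-aligned)
  12..20  height  (8B, 4-aligned)
  20..24  width  (4B, 4-aligned)
  sizeof = 24, alignof = 4
32 − 24 = 8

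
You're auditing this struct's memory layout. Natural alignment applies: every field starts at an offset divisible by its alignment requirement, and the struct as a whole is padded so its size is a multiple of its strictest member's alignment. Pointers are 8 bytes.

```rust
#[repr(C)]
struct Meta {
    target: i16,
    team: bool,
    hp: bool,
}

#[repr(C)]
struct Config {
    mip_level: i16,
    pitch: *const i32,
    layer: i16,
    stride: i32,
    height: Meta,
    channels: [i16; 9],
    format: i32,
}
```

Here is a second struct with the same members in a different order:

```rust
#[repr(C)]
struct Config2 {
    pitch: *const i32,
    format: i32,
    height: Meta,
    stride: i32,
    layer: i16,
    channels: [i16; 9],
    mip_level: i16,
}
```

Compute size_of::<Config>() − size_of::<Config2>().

8

Meta: 0..2  target  (2B, 2-aligned); 2..3  team  (1B, 1-aligned); 3..4  hp  (1B, 1-aligned); sizeof = 4, alignof = 2
0..2  mip_level  (2B, 2-aligned)
2..8  -- padding (6B)
8..16  pitch  (8B, 8-aligned)
16..18  layer  (2B, 2-aligned)
18..20  -- padding (2B)
20..24  stride  (4B, 4-aligned)
24..28  height  (4B, 2-aligned)
28..46  channels  (18B, 2-aligned)
46..48  -- padding (2B)
48..52  format  (4B, 4-aligned)
52..56  -- tail padding (4B)
sizeof = 56, alignof = 8
— Config2 —
0..8  pitch  (8B, 8-aligned)
8..12  format  (4B, 4-aligned)
12..16  height  (4B, 2-aligned)
16..20  stride  (4B, 4-aligned)
20..22  layer  (2B, 2-aligned)
22..40  channels  (18B, 2-aligned)
40..42  mip_level  (2B, 2-aligned)
42..48  -- tail padding (6B)
sizeof = 48, alignof = 8
56 − 48 = 8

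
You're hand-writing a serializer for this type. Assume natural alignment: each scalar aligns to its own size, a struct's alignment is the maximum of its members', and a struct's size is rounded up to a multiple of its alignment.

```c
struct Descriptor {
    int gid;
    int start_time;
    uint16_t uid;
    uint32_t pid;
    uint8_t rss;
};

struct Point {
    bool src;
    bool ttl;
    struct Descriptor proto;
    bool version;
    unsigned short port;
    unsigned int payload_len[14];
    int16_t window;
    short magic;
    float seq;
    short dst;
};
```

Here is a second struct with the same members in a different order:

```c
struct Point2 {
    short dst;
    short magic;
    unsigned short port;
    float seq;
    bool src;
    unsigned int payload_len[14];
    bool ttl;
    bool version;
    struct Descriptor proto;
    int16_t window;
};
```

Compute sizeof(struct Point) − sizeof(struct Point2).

-4

Descriptor: gid at 0 (size 4, align 4) → ends 4; start_time at 4 (size 4, align 4) → ends 8; uid at 8 (size 2, align 2) → ends 10; pad 2 to align 4 for pid; pid at 12 (size 4, align 4) → ends 16; rss at 16 (size 1, align 1) → ends 17; tail pad 3 to reach multiple of 4; total 20 bytes, alignment 4
src at 0 (size 1, align 1) → ends 1
ttl at 1 (size 1, align 1) → ends 2
pad 2 to align 4 for proto
proto at 4 (size 20, align 4) → ends 24
version at 24 (size 1, align 1) → ends 25
pad 1 to align 2 for port
port at 26 (size 2, align 2) → ends 28
payload_len at 28 (size 56, align 4) → ends 84
window at 84 (size 2, align 2) → ends 86
magic at 86 (size 2, align 2) → ends 88
seq at 88 (size 4, align 4) → ends 92
dst at 92 (size 2, align 2) → ends 94
tail pad 2 to reach multiple of 4
total 96 bytes, alignment 4
— Point2 —
dst at 0 (size 2, align 2) → ends 2
magic at 2 (size 2, align 2) → ends 4
port at 4 (size 2, align 2) → ends 6
pad 2 to align 4 for seq
seq at 8 (size 4, align 4) → ends 12
src at 12 (size 1, align 1) → ends 13
pad 3 to align 4 for payload_len
payload_len at 16 (size 56, align 4) → ends 72
ttl at 72 (size 1, align 1) → ends 73
version at 73 (size 1, align 1) → ends 74
pad 2 to align 4 for proto
proto at 76 (size 20, align 4) → ends 96
window at 96 (size 2, align 2) → ends 98
tail pad 2 to reach multiple of 4
total 100 bytes, alignment 4
96 − 100 = -4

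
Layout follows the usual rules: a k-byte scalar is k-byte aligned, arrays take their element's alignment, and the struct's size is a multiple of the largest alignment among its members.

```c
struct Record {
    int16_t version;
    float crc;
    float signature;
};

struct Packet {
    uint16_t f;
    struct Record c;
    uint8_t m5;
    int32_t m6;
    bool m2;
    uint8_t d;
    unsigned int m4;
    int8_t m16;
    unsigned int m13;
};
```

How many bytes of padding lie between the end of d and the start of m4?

2

Record: 0..2  version  (2B, 2-aligned); 2..4  -- padding (2B); 4..8  crc  (4B, 4-aligned); 8..12  signature  (4B, 4-aligned); sizeof = 12, alignof = 4
0..2  f  (2B, 2-aligned)
2..4  -- padding (2B)
4..16  c  (12B, 4-aligned)
16..17  m5  (1B, 1-aligned)
17..20  -- padding (3B)
20..24  m6  (4B, 4-aligned)
24..25  m2  (1B, 1-aligned)
25..26  d  (1B, 1-aligned)
26..28  -- padding (2B)
28..32  m4  (4B, 4-aligned)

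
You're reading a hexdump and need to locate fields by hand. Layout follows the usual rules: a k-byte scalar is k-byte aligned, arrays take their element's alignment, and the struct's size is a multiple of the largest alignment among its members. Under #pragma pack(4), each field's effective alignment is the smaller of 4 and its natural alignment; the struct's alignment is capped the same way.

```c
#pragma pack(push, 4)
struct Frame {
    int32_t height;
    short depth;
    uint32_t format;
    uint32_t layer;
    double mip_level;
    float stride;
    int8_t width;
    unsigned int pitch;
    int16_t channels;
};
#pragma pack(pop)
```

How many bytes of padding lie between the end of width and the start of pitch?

@0: height [4B, align 4] → 4
@4: depth [2B, align 2] → 6
+2 pad (align 4)
@8: format [4B, align 4] → 12
@12: layer [4B, align 4] → 16
@16: mip_level [8B, align 4] → 24
@24: stride [4B, align 4] → 28
@28: width [1B, align 1] → 29
+3 pad (align 4)
@32: pitch [4B, align 4] → 36

3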